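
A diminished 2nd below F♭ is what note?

E

F down a major second is Eb, so the target letter is E.
From Fb, a diminished second is 0 semitones down: E.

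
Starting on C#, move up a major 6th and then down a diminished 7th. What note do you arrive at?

A major sixth up from C# is A# (letter A, 9 semitones up).
A diminished seventh down from A# is B## (letter B, 9 semitones down).

B##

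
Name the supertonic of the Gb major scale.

Degree 2 takes the letter 1 step above G, which is A.
In major, degree 2 sits 2 semitones above the tonic. Gb + 2 semitones is pitch class 8, spelled on A as Ab.

Ab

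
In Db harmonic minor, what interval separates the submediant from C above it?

augmented second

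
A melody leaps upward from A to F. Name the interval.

The letter names run A→F, a span of 5 letter steps, so the interval is some kind of sixth.
A to F is 8 semitones. A major sixth is 9, so 8 makes it minor.

minor sixth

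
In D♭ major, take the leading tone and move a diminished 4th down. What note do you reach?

The leading tone of Db major is C.
A diminished fourth (4 semitones) below C lands on the letter G, giving G#.

G#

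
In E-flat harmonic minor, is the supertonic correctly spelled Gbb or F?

F

Each scale degree takes a distinct letter name. Degree 2 of a scale on E must use the letter F.
F and Gbb are enharmonically the same pitch, but only F uses the letter F, so it is the correct spelling here.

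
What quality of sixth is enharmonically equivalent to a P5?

A perfect fifth spans 7 semitones.
A sixth spanning 7 semitones is diminished (the major sixth is 9).

diminished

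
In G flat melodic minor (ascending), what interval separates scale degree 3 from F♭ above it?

Scale degree 3 of Gb melodic minor (ascending) is Bbb.
Bbb up to Fb: letters B→F make it a fifth; 7 semitones makes it perfect.

perfect fifth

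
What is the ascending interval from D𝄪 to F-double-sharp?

Counting letters D–E–F gives a third.
D##→F## = 3 semitones, 1 narrower than the major third (4), so minor.

minor third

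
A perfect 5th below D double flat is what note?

Gbb

A fifth below D lands on the letter G.
A perfect fifth spans 7 semitones, so Dbb moves to pitch class 5. On the letter G that is Gbb.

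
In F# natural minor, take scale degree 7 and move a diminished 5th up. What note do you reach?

Scale degree 7 of F# natural minor is E.
A diminished fifth (6 semitones) above E lands on the letter B, giving Bb.

Bb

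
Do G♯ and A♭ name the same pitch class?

G# = pitch class 8 and Ab = pitch class 8 — the same pitch class, so they are enharmonic equivalents.

Yes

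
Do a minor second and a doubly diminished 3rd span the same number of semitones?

A minor second spans 1 semitone; a doubly diminished third spans 1.
They are enharmonically equivalent.

Yes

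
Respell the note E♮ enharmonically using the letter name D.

Plain D sits 2 semitones below E, so on the letter D the same pitch needs a double sharp: D##.

D##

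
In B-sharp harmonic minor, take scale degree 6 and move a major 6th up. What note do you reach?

E#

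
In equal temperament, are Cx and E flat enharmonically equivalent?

Two spellings are enharmonically equivalent only if they share a pitch class.
Here C## → 2, Eb → 3; 2 ≠ 3, so they are not.

No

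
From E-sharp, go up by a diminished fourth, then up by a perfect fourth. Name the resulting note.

D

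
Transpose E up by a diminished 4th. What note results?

A fourth above E lands on the letter A.
A diminished fourth spans 4 semitones, so E moves to pitch class 8. On the letter A that is Ab.

Ab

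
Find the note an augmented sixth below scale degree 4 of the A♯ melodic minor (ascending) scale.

F

Scale degree 4 of A# melodic minor (ascending) is D#.
An augmented sixth (10 semitones) below D# lands on the letter F, giving F.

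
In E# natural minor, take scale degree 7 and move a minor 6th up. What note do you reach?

Scale degree 7 of E# natural minor is D#.
A minor sixth (8 semitones) above D# lands on the letter B, giving B.

B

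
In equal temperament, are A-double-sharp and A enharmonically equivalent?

No

A## is pitch class 11; A is pitch class 9.
The pitch classes differ (11 vs. 9), so they are not enharmonic equivalents.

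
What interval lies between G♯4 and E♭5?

The letter names run G→E, a span of 5 letter steps, so the interval is some kind of sixth.
G# to Eb is 7 semitones. A major sixth is 9, so 7 makes it diminished.

diminished sixth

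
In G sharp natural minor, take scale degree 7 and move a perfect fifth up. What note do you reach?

Scale degree 7 of G# natural minor is F#.
A perfect fifth (7 semitones) above F# lands on the letter C, giving C#.

C#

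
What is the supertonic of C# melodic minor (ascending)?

D#

Degree 2 takes the letter 1 step above C, which is D.
In melodic minor (ascending), degree 2 sits 2 semitones above the tonic. C# + 2 semitones is pitch class 3, spelled on D as D#.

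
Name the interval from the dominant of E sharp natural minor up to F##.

perfect fifth

The dominant of E# natural minor is B#.
B# up to F##: letters B→F make it a fifth; 7 semitones makes it perfect.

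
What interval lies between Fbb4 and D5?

Counting letters F–G–A–B–C–D gives a sixth.
Fbb→D = 11 semitones, 2 wider than the major sixth (9), so doubly augmented.

doubly augmented sixth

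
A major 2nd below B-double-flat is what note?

Abb

A second below B lands on the letter A.
A major second spans 2 semitones, so Bbb moves to pitch class 7. On the letter A that is Abb.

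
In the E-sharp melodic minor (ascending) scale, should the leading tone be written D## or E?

D##

Each scale degree takes a distinct letter name. Degree 7 of a scale on E must use the letter D.
D## and E are enharmonically the same pitch, but only D## uses the letter D, so it is the correct spelling here.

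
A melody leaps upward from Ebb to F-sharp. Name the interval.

doubly augmented second

The letter names run E→F, a span of 1 letter step, so the interval is some kind of second.
Ebb to F# is 4 semitones. A major second is 2, so 4 makes it doubly augmented.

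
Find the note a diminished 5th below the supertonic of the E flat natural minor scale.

B

The supertonic of Eb natural minor is F.
A diminished fifth (6 semitones) below F lands on the letter B, giving B.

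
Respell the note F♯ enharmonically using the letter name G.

F# is pitch class 6. The letter G alone is pitch class 7.
To reach pitch class 6 from G requires an offset of -1 semitone, i.e. flat: Gb.

Gb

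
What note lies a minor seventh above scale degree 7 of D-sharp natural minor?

Scale degree 7 of D# natural minor is C#.
A minor seventh (10 semitones) above C# lands on the letter B, giving B.

B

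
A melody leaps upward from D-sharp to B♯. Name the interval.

major sixth

The letter names run D→B, a span of 5 letter steps, so the interval is some kind of sixth.
D# to B# is 9 semitones. A major sixth is 9, so 9 makes it major.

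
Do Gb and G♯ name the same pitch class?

Gb is pitch class 6; G# is pitch class 8.
The pitch classes differ (6 vs. 8), so they are not enharmonic equivalents.

No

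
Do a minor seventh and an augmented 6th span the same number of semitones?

Yes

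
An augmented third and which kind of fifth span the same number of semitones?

doubly diminished

An augmented third spans 5 semitones.
A fifth spanning 5 semitones is doubly diminished (the perfect fifth is 7).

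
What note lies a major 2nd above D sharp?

E#

D up a major second is E, so the target letter is E.
From D#, a major second is 2 semitones up: E#.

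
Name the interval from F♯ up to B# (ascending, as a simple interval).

The letter names run F→B, a span of 3 letter steps, so the interval is some kind of fourth.
F# to B# is 6 semitones. A perfect fourth is 5, so 6 makes it augmented.

augmented fourth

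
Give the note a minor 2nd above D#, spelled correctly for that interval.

D up a major second is E, so the target letter is E.
From D#, a minor second is 1 semitone up: E.

E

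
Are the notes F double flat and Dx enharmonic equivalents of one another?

Fbb is pitch class 3; D## is pitch class 4.
The pitch classes differ (3 vs. 4), so they are not enharmonic equivalents.

No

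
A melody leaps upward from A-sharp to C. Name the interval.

The letter names run A→C, a span of 2 letter steps, so the interval is some kind of third.
A# to C is 2 semitones. A major third is 4, so 2 makes it diminished.

diminished third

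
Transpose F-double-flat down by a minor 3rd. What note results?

Dbb

F down a major third is Db, so the target letter is D.
From Fbb, a minor third is 3 semitones down: Dbb.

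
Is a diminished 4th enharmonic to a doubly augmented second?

A diminished fourth spans 4 semitones; a doubly augmented second spans 4.
They are enharmonically equivalent.

Yes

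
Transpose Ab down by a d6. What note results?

C#

A sixth below A lands on the letter C.
A diminished sixth spans 7 semitones, so Ab moves to pitch class 1. On the letter C that is C#.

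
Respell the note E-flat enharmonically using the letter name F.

Fbb

Eb is pitch class 3. The letter F alone is pitch class 5.
To reach pitch class 3 from F requires an offset of -2 semitones, i.e. double flat: Fbb.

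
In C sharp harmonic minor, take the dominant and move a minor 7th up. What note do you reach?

F#

The dominant of C# harmonic minor is G#.
A minor seventh (10 semitones) above G# lands on the letter F, giving F#.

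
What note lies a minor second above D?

Eb

A second above D lands on the letter E.
A minor second spans 1 semitone, so D moves to pitch class 3. On the letter E that is Eb.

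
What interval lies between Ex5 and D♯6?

diminished seventh

Counting letters E–F–G–A–B–C–D gives a seventh.
E##→D# = 9 semitones, 2 narrower than the major seventh (11), so diminished.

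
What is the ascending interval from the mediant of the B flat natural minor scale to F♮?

major third

The mediant of Bb natural minor is Db.
Db up to F: letters D→F make it a third; 4 semitones makes it major.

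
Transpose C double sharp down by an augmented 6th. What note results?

E

C down a major sixth is Eb, so the target letter is E.
From C##, an augmented sixth is 10 semitones down: E.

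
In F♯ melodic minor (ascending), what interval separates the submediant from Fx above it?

The submediant of F# melodic minor (ascending) is D#.
D# up to F##: letters D→F make it a third; 4 semitones makes it major.

major third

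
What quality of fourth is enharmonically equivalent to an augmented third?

perfect

An augmented third spans 5 semitones.
A fourth spanning 5 semitones is perfect (the perfect fourth is 5).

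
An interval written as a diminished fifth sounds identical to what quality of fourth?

A diminished fifth spans 6 semitones.
A fourth spanning 6 semitones is augmented (the perfect fourth is 5).

augmented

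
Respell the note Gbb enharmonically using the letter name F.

Gbb is pitch class 5. The letter F alone is pitch class 5.
Pitch class 5 on F needs no accidental: F.

F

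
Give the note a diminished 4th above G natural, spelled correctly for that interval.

A fourth above G lands on the letter C.
A diminished fourth spans 4 semitones, so G moves to pitch class 11. On the letter C that is Cb.

Cb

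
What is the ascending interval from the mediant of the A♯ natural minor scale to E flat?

The mediant of A# natural minor is C#.
C# up to Eb: letters C→E make it a third; 2 semitones makes it diminished.

diminished third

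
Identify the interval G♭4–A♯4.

doubly augmented second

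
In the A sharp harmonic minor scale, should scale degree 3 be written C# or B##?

Each scale degree takes a distinct letter name. Degree 3 of a scale on A must use the letter C.
C# and B## are enharmonically the same pitch, but only C# uses the letter C, so it is the correct spelling here.

C#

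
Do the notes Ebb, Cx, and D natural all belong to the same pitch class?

Yes

Ebb is pitch class 2; C## is pitch class 2; D is pitch class 2.
All spellings map to pitch class 2, so they are enharmonically equivalent.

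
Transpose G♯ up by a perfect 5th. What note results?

G up a perfect fifth is D, so the target letter is D.
From G#, a perfect fifth is 7 semitones up: D#.

D#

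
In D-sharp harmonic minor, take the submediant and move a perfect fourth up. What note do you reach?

E

The submediant of D# harmonic minor is B.
A perfect fourth (5 semitones) above B lands on the letter E, giving E.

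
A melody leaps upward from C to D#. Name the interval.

augmented second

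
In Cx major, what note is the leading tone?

Degree 7 takes the letter 6 steps above C, which is B.
In major, degree 7 sits 11 semitones above the tonic. C## + 11 semitones is pitch class 1, spelled on B as B##.

B##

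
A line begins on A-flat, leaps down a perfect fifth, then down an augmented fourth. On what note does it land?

Abb

A perfect fifth down from Ab is Db (letter D, 7 semitones down).
An augmented fourth down from Db is Abb (letter A, 6 semitones down).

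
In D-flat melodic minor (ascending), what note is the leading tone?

C

Degree 7 takes the letter 6 steps above D, which is C.
In melodic minor (ascending), degree 7 sits 11 semitones above the tonic. Db + 11 semitones is pitch class 0, spelled on C as C.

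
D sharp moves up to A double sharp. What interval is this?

Counting letters D–E–F–G–A gives a fifth.
D#→A## = 8 semitones, 1 wider than the perfect fifth (7), so augmented.

augmented fifth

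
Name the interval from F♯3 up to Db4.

Counting letters F–G–A–B–C–D gives a sixth.
F#→Db = 7 semitones, 2 narrower than the major sixth (9), so diminished.

diminished sixth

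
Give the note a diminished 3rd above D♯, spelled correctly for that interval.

F

A third above D lands on the letter F.
A diminished third spans 2 semitones, so D# moves to pitch class 5. On the letter F that is F.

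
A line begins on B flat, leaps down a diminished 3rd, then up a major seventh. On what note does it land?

A diminished third down from Bb is G# (letter G, 2 semitones down).
A major seventh up from G# is F## (letter F, 11 semitones up).

F##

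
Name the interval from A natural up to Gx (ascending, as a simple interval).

The letter names run A→G, a span of 6 letter steps, so the interval is some kind of seventh.
A to G## is 12 semitones. A major seventh is 11, so 12 makes it augmented.

augmented seventh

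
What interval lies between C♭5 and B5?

The letter names run C→B, a span of 6 letter steps, so the interval is some kind of seventh.
Cb to B is 12 semitones. A major seventh is 11, so 12 makes it augmented.

augmented seventh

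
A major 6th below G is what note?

Bb

G down a major sixth is Bb, so the target letter is B.
From G, a major sixth is 9 semitones down: Bb.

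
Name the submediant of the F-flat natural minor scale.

Dbb

Degree 6 takes the letter 5 steps above F, which is D.
In natural minor, degree 6 sits 8 semitones above the tonic. Fb + 8 semitones is pitch class 0, spelled on D as Dbb.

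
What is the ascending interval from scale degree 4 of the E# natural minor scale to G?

Scale degree 4 of E# natural minor is A#.
A# up to G: letters A→G make it a seventh; 9 semitones makes it diminished.

diminished seventh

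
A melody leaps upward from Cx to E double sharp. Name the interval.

Counting letters C–D–E gives a third.
C##→E## = 4 semitones, exactly the major third.

major third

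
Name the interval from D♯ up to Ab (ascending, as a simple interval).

The letter names run D→A, a span of 4 letter steps, so the interval is some kind of fifth.
D# to Ab is 5 semitones. A perfect fifth is 7, so 5 makes it doubly diminished.

doubly diminished fifth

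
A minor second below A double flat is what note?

A second below A lands on the letter G.
A minor second spans 1 semitone, so Abb moves to pitch class 6. On the letter G that is Gb.

Gb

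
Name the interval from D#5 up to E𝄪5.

augmented second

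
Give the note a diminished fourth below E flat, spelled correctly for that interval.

B

E down a perfect fourth is B, so the target letter is B.
From Eb, a diminished fourth is 4 semitones down: B.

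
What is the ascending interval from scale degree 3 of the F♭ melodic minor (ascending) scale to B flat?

Scale degree 3 of Fb melodic minor (ascending) is Abb.
Abb up to Bb: letters A→B make it a second; 3 semitones makes it augmented.

augmented second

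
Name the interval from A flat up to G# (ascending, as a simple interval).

augmented seventh

The letter names run A→G, a span of 6 letter steps, so the interval is some kind of seventh.
Ab to G# is 12 semitones. A major seventh is 11, so 12 makes it augmented.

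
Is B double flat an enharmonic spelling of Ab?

Two spellings are enharmonically equivalent only if they share a pitch class.
Here Bbb → 9, Ab → 8; 8 ≠ 9, so they are not.

No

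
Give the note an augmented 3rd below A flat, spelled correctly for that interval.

Fbb

A third below A lands on the letter F.
An augmented third spans 5 semitones, so Ab moves to pitch class 3. On the letter F that is Fbb.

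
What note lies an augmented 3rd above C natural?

A third above C lands on the letter E.
An augmented third spans 5 semitones, so C moves to pitch class 5. On the letter E that is E#.

E#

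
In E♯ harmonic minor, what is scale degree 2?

The E# harmonic minor scale runs E# F## G# A# B# C# D##.
Degree 2 is F##.

F##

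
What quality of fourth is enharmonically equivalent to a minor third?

doubly diminished

A minor third spans 3 semitones.
A fourth spanning 3 semitones is doubly diminished (the perfect fourth is 5).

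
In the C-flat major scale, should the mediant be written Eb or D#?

Each scale degree takes a distinct letter name. Degree 3 of a scale on C must use the letter E.
Eb and D# are enharmonically the same pitch, but only Eb uses the letter E, so it is the correct spelling here.

Eb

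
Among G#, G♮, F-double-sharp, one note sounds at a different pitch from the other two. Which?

In 12-tone equal temperament, enharmonic equivalents share a pitch class. G# is pitch class 8; G is pitch class 7; F## is pitch class 7.
G and F## share pitch class 7, while G# is pitch class 8.

G#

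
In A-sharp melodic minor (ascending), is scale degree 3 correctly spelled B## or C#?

C#

Each scale degree takes a distinct letter name. Degree 3 of a scale on A must use the letter C.
C# and B## are enharmonically the same pitch, but only C# uses the letter C, so it is the correct spelling here.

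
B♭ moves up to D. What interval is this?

major third

Counting letters B–C–D gives a third.
Bb→D = 4 semitones, exactly the major third.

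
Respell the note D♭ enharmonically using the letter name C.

C#

Db is pitch class 1. The letter C alone is pitch class 0.
To reach pitch class 1 from C requires an offset of +1 semitone, i.e. sharp: C#.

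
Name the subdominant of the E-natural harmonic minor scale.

Degree 4 takes the letter 3 steps above E, which is A.
In harmonic minor, degree 4 sits 5 semitones above the tonic. E + 5 semitones is pitch class 9, spelled on A as A.

A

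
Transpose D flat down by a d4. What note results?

A

A fourth below D lands on the letter A.
A diminished fourth spans 4 semitones, so Db moves to pitch class 9. On the letter A that is A.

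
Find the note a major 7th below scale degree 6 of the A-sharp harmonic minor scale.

Scale degree 6 of A# harmonic minor is F#.
A major seventh (11 semitones) below F# lands on the letter G, giving G.

G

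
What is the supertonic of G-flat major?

Ab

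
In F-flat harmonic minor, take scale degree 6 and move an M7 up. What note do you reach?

Cb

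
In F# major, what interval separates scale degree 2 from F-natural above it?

Scale degree 2 of F# major is G#.
G# up to F: letters G→F make it a seventh; 9 semitones makes it diminished.

diminished seventh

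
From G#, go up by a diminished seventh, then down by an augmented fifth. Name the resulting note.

Bbb

A diminished seventh up from G# is F (letter F, 9 semitones up).
An augmented fifth down from F is Bbb (letter B, 8 semitones down).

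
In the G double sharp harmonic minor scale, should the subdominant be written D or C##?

Each scale degree takes a distinct letter name. Degree 4 of a scale on G must use the letter C.
C## and D are enharmonically the same pitch, but only C## uses the letter C, so it is the correct spelling here.

C##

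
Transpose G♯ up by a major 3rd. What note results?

B#

G up a major third is B, so the target letter is B.
From G#, a major third is 4 semitones up: B#.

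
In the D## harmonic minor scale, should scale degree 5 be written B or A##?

Each scale degree takes a distinct letter name. Degree 5 of a scale on D must use the letter A.
A## and B are enharmonically the same pitch, but only A## uses the letter A, so it is the correct spelling here.

A##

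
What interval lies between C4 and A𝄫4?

Counting letters C–D–E–F–G–A gives a sixth.
C→Abb = 7 semitones, 2 narrower than the major sixth (9), so diminished.

diminished sixth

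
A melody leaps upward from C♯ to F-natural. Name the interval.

diminished fourth

Counting letters C–D–E–F gives a fourth.
C#→F = 4 semitones, 1 narrower than the perfect fourth (5), so diminished.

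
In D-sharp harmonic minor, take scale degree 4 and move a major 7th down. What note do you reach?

A

Scale degree 4 of D# harmonic minor is G#.
A major seventh (11 semitones) below G# lands on the letter A, giving A.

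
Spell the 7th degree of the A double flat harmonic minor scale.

Gb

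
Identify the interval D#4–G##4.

augmented fourth

The letter names run D→G, a span of 3 letter steps, so the interval is some kind of fourth.
D# to G## is 6 semitones. A perfect fourth is 5, so 6 makes it augmented.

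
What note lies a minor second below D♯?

C##

A second below D lands on the letter C.
A minor second spans 1 semitone, so D# moves to pitch class 2. On the letter C that is C##.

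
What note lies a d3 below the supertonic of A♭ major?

The supertonic of Ab major is Bb.
A diminished third (2 semitones) below Bb lands on the letter G, giving G#.

G#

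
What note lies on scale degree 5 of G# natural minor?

D#

The G# natural minor scale runs G# A# B C# D# E F#.
Degree 5 is D#.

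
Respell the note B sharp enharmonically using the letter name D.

Dbb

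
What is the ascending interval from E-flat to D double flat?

diminished seventh

The letter names run E→D, a span of 6 letter steps, so the interval is some kind of seventh.
Eb to Dbb is 9 semitones. A major seventh is 11, so 9 makes it diminished.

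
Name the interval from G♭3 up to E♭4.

Counting letters G–A–B–C–D–E gives a sixth.
Gb→Eb = 9 semitones, exactly the major sixth.

major sixth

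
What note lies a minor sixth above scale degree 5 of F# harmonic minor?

A

Scale degree 5 of F# harmonic minor is C#.
A minor sixth (8 semitones) above C# lands on the letter A, giving A.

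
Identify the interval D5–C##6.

Counting letters D–E–F–G–A–B–C gives a seventh.
D→C## = 12 semitones, 1 wider than the major seventh (11), so augmented.

augmented seventh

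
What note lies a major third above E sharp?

A third above E lands on the letter G.
A major third spans 4 semitones, so E# moves to pitch class 9. On the letter G that is G##.

G##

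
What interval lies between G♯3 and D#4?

Counting letters G–A–B–C–D gives a fifth.
G#→D# = 7 semitones, exactly the perfect fifth.

perfect fifth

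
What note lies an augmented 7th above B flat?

A#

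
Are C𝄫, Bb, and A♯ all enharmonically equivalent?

Yes

Cbb = pitch class 10 and Bb = pitch class 10 and A# = pitch class 10 — the same pitch class, so they are enharmonic equivalents.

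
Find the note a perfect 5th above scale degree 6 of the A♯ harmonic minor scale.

Scale degree 6 of A# harmonic minor is F#.
A perfect fifth (7 semitones) above F# lands on the letter C, giving C#.

C#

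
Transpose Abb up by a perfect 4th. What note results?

A up a perfect fourth is D, so the target letter is D.
From Abb, a perfect fourth is 5 semitones up: Dbb.

Dbb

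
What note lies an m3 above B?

B up a major third is D#, so the target letter is D.
From B, a minor third is 3 semitones up: D.

D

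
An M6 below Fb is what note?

A sixth below F lands on the letter A.
A major sixth spans 9 semitones, so Fb moves to pitch class 7. On the letter A that is Abb.

Abb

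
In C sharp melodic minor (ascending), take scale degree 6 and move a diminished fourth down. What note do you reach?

Scale degree 6 of C# melodic minor (ascending) is A#.
A diminished fourth (4 semitones) below A# lands on the letter E, giving E##.

E##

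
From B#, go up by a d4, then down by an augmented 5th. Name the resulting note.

Ab

A diminished fourth up from B# is E (letter E, 4 semitones up).
An augmented fifth down from E is Ab (letter A, 8 semitones down).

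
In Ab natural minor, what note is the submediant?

Degree 6 takes the letter 5 steps above A, which is F.
In natural minor, degree 6 sits 8 semitones above the tonic. Ab + 8 semitones is pitch class 4, spelled on F as Fb.

Fb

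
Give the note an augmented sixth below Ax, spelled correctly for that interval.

C#

A sixth below A lands on the letter C.
An augmented sixth spans 10 semitones, so A## moves to pitch class 1. On the letter C that is C#.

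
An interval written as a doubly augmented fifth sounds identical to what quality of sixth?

major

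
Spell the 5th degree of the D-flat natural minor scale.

Degree 5 takes the letter 4 steps above D, which is A.
In natural minor, degree 5 sits 7 semitones above the tonic. Db + 7 semitones is pitch class 8, spelled on A as Ab.

Ab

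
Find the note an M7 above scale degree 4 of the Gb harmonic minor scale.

Scale degree 4 of Gb harmonic minor is Cb.
A major seventh (11 semitones) above Cb lands on the letter B, giving Bb.

Bb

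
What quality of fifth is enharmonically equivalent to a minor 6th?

augmented

A minor sixth spans 8 semitones.
A fifth spanning 8 semitones is augmented (the perfect fifth is 7).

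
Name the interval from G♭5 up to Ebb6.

Counting letters G–A–B–C–D–E gives a sixth.
Gb→Ebb = 8 semitones, 1 narrower than the major sixth (9), so minor.

minor sixth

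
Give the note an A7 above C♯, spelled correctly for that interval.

B##

A seventh above C lands on the letter B.
An augmented seventh spans 12 semitones, so C# moves to pitch class 1. On the letter B that is B##.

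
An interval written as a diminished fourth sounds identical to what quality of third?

major

A diminished fourth spans 4 semitones.
A third spanning 4 semitones is major (the major third is 4).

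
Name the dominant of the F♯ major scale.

Degree 5 takes the letter 4 steps above F, which is C.
In major, degree 5 sits 7 semitones above the tonic. F# + 7 semitones is pitch class 1, spelled on C as C#.

C#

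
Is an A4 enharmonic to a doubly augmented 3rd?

Yes

An augmented fourth spans 6 semitones; a doubly augmented third spans 6.
They are enharmonically equivalent.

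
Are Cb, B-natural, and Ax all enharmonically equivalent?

Yes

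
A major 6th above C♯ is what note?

A#

C up a major sixth is A, so the target letter is A.
From C#, a major sixth is 9 semitones up: A#.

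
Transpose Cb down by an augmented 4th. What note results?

Gbb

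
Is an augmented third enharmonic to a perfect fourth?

An augmented third spans 5 semitones; a perfect fourth spans 5.
They are enharmonically equivalent.

Yes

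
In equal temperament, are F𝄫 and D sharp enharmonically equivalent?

Yes

Fbb = pitch class 3 and D# = pitch class 3 — the same pitch class, so they are enharmonic equivalents.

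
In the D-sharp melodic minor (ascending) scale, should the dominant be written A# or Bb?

A#

Each scale degree takes a distinct letter name. Degree 5 of a scale on D must use the letter A.
A# and Bb are enharmonically the same pitch, but only A# uses the letter A, so it is the correct spelling here.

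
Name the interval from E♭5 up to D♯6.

Counting letters E–F–G–A–B–C–D gives a seventh.
Eb→D# = 12 semitones, 1 wider than the major seventh (11), so augmented.

augmented seventh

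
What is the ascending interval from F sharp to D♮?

The letter names run F→D, a span of 5 letter steps, so the interval is some kind of sixth.
F# to D is 8 semitones. A major sixth is 9, so 8 makes it minor.

minor sixth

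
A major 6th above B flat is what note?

B up a major sixth is G#, so the target letter is G.
From Bb, a major sixth is 9 semitones up: G.

G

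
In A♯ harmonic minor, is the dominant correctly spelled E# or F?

E#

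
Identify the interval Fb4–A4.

augmented third

Counting letters F–G–A gives a third.
Fb→A = 5 semitones, 1 wider than the major third (4), so augmented.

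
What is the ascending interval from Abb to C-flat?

Counting letters A–B–C gives a third.
Abb→Cb = 4 semitones, exactly the major third.

major third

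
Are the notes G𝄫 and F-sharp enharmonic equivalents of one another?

No

Gbb is pitch class 5; F# is pitch class 6.
The pitch classes differ (5 vs. 6), so they are not enharmonic equivalents.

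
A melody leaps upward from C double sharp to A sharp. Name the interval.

minor sixth

The letter names run C→A, a span of 5 letter steps, so the interval is some kind of sixth.
C## to A# is 8 semitones. A major sixth is 9, so 8 makes it minor.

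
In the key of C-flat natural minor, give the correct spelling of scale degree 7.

Bbb

The Cb natural minor scale runs Cb Db Ebb Fb Gb Abb Bbb.
Degree 7 is Bbb.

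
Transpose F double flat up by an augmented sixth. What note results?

Db

A sixth above F lands on the letter D.
An augmented sixth spans 10 semitones, so Fbb moves to pitch class 1. On the letter D that is Db.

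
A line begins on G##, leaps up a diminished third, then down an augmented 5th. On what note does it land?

Eb

A diminished third up from G## is B (letter B, 2 semitones up).
An augmented fifth down from B is Eb (letter E, 8 semitones down).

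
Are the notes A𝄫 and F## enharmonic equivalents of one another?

Yes

Abb is pitch class 7; F## is pitch class 7.
All spellings map to pitch class 7, so they are enharmonically equivalent.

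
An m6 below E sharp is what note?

G##

A sixth below E lands on the letter G.
A minor sixth spans 8 semitones, so E# moves to pitch class 9. On the letter G that is G##.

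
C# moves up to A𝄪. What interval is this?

augmented sixth

The letter names run C→A, a span of 5 letter steps, so the interval is some kind of sixth.
C# to A## is 10 semitones. A major sixth is 9, so 10 makes it augmented.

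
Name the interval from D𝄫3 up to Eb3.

The letter names run D→E, a span of 1 letter step, so the interval is some kind of second.
Dbb to Eb is 3 semitones. A major second is 2, so 3 makes it augmented.

augmented second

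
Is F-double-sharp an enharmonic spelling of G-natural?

F## = pitch class 7 and G = pitch class 7 — the same pitch class, so they are enharmonic equivalents.

Yes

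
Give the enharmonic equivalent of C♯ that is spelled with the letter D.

C# is pitch class 1. The letter D alone is pitch class 2.
To reach pitch class 1 from D requires an offset of -1 semitone, i.e. flat: Db.

Db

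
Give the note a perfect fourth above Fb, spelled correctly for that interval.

A fourth above F lands on the letter B.
A perfect fourth spans 5 semitones, so Fb moves to pitch class 9. On the letter B that is Bbb.

Bbb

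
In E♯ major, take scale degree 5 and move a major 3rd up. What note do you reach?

Scale degree 5 of E# major is B#.
A major third (4 semitones) above B# lands on the letter D, giving D##.

D##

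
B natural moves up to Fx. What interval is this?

Counting letters B–C–D–E–F gives a fifth.
B→F## = 8 semitones, 1 wider than the perfect fifth (7), so augmented.

augmented fifth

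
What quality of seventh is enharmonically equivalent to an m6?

A minor sixth spans 8 semitones.
A seventh spanning 8 semitones is doubly diminished (the major seventh is 11).

doubly diminished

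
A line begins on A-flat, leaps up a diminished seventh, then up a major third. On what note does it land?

A diminished seventh up from Ab is Gbb (letter G, 9 semitones up).
A major third up from Gbb is Bbb (letter B, 4 semitones up).

Bbb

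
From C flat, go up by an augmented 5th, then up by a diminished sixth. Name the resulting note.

Ebb

An augmented fifth up from Cb is G (letter G, 8 semitones up).
A diminished sixth up from G is Ebb (letter E, 7 semitones up).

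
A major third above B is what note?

A third above B lands on the letter D.
A major third spans 4 semitones, so B moves to pitch class 3. On the letter D that is D#.

D#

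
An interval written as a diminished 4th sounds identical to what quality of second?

doubly augmented

A diminished fourth spans 4 semitones.
A second spanning 4 semitones is doubly augmented (the major second is 2).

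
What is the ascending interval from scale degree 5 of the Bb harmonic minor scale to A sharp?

Scale degree 5 of Bb harmonic minor is F.
F up to A#: letters F→A make it a third; 5 semitones makes it augmented.

augmented third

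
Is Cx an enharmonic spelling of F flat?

C## is pitch class 2; Fb is pitch class 4.
The pitch classes differ (2 vs. 4), so they are not enharmonic equivalents.

No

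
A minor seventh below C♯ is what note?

D#

C down a major seventh is Db, so the target letter is D.
From C#, a minor seventh is 10 semitones down: D#.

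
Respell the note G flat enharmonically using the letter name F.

F#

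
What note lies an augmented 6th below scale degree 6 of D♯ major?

Scale degree 6 of D# major is B#.
An augmented sixth (10 semitones) below B# lands on the letter D, giving D.

D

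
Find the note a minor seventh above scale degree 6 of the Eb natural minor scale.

Scale degree 6 of Eb natural minor is Cb.
A minor seventh (10 semitones) above Cb lands on the letter B, giving Bbb.

Bbb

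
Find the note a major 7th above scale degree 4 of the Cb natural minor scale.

Eb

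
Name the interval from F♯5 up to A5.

The letter names run F→A, a span of 2 letter steps, so the interval is some kind of third.
F# to A is 3 semitones. A major third is 4, so 3 makes it minor.

minor third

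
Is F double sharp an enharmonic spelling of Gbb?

No

F## is pitch class 7; Gbb is pitch class 5.
The pitch classes differ (7 vs. 5), so they are not enharmonic equivalents.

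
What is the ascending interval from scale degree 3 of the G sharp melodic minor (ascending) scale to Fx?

augmented fifth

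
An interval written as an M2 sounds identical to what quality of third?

diminished

A major second spans 2 semitones.
A third spanning 2 semitones is diminished (the major third is 4).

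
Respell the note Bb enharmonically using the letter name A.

Bb is pitch class 10. The letter A alone is pitch class 9.
To reach pitch class 10 from A requires an offset of +1 semitone, i.e. sharp: A#.

A#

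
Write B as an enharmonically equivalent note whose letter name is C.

Plain C sits 1 semitone above B, so on the letter C the same pitch needs a flat: Cb.

Cb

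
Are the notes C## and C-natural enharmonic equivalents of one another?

No

Two spellings are enharmonically equivalent only if they share a pitch class.
Here C## → 2, C → 0; 0 ≠ 2, so they are not.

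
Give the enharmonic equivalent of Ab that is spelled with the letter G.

G#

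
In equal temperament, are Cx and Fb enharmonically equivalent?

Two spellings are enharmonically equivalent only if they share a pitch class.
Here C## → 2, Fb → 4; 2 ≠ 4, so they are not.

No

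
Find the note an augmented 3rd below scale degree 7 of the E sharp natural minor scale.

Scale degree 7 of E# natural minor is D#.
An augmented third (5 semitones) below D# lands on the letter B, giving Bb.

Bb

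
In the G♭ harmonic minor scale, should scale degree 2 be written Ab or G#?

Ab

Each scale degree takes a distinct letter name. Degree 2 of a scale on G must use the letter A.
Ab and G# are enharmonically the same pitch, but only Ab uses the letter A, so it is the correct spelling here.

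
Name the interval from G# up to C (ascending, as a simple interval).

diminished fourth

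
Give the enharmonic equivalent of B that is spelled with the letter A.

B is pitch class 11. The letter A alone is pitch class 9.
To reach pitch class 11 from A requires an offset of +2 semitones, i.e. double sharp: A##.

A##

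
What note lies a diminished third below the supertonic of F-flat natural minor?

E

The supertonic of Fb natural minor is Gb.
A diminished third (2 semitones) below Gb lands on the letter E, giving E.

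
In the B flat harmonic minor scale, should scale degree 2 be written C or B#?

C

Each scale degree takes a distinct letter name. Degree 2 of a scale on B must use the letter C.
C and B# are enharmonically the same pitch, but only C uses the letter C, so it is the correct spelling here.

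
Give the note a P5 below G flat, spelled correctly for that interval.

A fifth below G lands on the letter C.
A perfect fifth spans 7 semitones, so Gb moves to pitch class 11. On the letter C that is Cb.

Cb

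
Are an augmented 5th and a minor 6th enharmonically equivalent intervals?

Yes

An augmented fifth spans 8 semitones; a minor sixth spans 8.
They are enharmonically equivalent.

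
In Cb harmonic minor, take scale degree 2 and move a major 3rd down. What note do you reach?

Bbb

Scale degree 2 of Cb harmonic minor is Db.
A major third (4 semitones) below Db lands on the letter B, giving Bbb.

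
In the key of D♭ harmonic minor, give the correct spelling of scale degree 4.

Gb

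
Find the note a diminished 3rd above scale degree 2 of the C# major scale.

F

Scale degree 2 of C# major is D#.
A diminished third (2 semitones) above D# lands on the letter F, giving F.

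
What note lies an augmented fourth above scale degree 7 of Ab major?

Scale degree 7 of Ab major is G.
An augmented fourth (6 semitones) above G lands on the letter C, giving C#.

C#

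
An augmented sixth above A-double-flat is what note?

F

A sixth above A lands on the letter F.
An augmented sixth spans 10 semitones, so Abb moves to pitch class 5. On the letter F that is F.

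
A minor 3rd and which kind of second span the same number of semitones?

A minor third spans 3 semitones.
A second spanning 3 semitones is augmented (the major second is 2).

augmented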